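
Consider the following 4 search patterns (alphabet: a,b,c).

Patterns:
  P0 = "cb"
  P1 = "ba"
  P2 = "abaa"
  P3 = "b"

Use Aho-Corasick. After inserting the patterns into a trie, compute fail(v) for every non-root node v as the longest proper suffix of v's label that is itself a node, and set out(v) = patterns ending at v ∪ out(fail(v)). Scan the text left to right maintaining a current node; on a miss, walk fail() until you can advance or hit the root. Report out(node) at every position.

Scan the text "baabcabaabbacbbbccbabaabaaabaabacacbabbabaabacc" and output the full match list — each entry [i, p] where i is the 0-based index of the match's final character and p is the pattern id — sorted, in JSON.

Build automaton:
Trie nodes:
  0='ε' goto a→5 b→3 c→1
  1='c' goto b→2
  2='cb' goto ·  [P0 ends]
  3='b' goto a→4  [P3 ends]
  4='ba' goto ·  [P1 ends]
  5='a' goto b→6
  6='ab' goto a→7
  7='aba' goto a→8
  8='abaa' goto ·  [P2 ends]

Failure links (BFS by depth):
  fail(1) 'c': from fail(0)=0 chase 'c': 0 ⇒ 0;  out=∅∪out(0)=∅
  fail(3) 'b': from fail(0)=0 chase 'b': 0 ⇒ 0;  out={3}∪out(0)={3}
  fail(5) 'a': from fail(0)=0 chase 'a': 0 ⇒ 0;  out=∅∪out(0)=∅
  fail(2) 'cb': from fail(1)=0 chase 'b': 0 ⇒ 3;  out={0}∪out(3)={0,3}
  fail(4) 'ba': from fail(3)=0 chase 'a': 0 ⇒ 5;  out={1}∪out(5)={1}
  fail(6) 'ab': from fail(5)=0 chase 'b': 0 ⇒ 3;  out=∅∪out(3)={3}
  fail(7) 'aba': from fail(6)=3 chase 'a': 3 ⇒ 4;  out=∅∪out(4)={1}
  fail(8) 'abaa': from fail(7)=4 chase 'a': 4→5→0 ⇒ 5;  out={2}∪out(5)={2}

Scan:
pos 0 'b': at 3  emit P3@[0:0]
pos 1 'a': at 4  emit P1@[0:1]
pos 2 'a': at 5 (via fail)
pos 3 'b': at 6  emit P3@[3:3]
pos 4 'c': at 1 (via fail)
pos 5 'a': at 5 (via fail)
pos 6 'b': at 6  emit P3@[6:6]
pos 7 'a': at 7  emit P1@[6:7]
pos 8 'a': at 8  emit P2@[5:8]
pos 9 'b': at 6 (via fail)  emit P3@[9:9]
pos 10 'b': at 3 (via fail)  emit P3@[10:10]
pos 11 'a': at 4  emit P1@[10:11]
pos 12 'c': at 1 (via fail)
pos 13 'b': at 2  emit P0@[12:13],P3@[13:13]
pos 14 'b': at 3 (via fail)  emit P3@[14:14]
pos 15 'b': at 3 (via fail)  emit P3@[15:15]
pos 16 'c': at 1 (via fail)
pos 17 'c': at 1 (via fail)
pos 18 'b': at 2  emit P0@[17:18],P3@[18:18]
pos 19 'a': at 4 (via fail)  emit P1@[18:19]
pos 20 'b': at 6 (via fail)  emit P3@[20:20]
pos 21 'a': at 7  emit P1@[20:21]
pos 22 'a': at 8  emit P2@[19:22]
pos 23 'b': at 6 (via fail)  emit P3@[23:23]
pos 24 'a': at 7  emit P1@[23:24]
pos 25 'a': at 8  emit P2@[22:25]
pos 26 'a': at 5 (via fail)
pos 27 'b': at 6  emit P3@[27:27]
pos 28 'a': at 7  emit P1@[27:28]
pos 29 'a': at 8  emit P2@[26:29]
pos 30 'b': at 6 (via fail)  emit P3@[30:30]
pos 31 'a': at 7  emit P1@[30:31]
pos 32 'c': at 1 (via fail)
pos 33 'a': at 5 (via fail)
pos 34 'c': at 1 (via fail)
pos 35 'b': at 2  emit P0@[34:35],P3@[35:35]
pos 36 'a': at 4 (via fail)  emit P1@[35:36]
pos 37 'b': at 6 (via fail)  emit P3@[37:37]
pos 38 'b': at 3 (via fail)  emit P3@[38:38]
pos 39 'a': at 4  emit P1@[38:39]
pos 40 'b': at 6 (via fail)  emit P3@[40:40]
pos 41 'a': at 7  emit P1@[40:41]
pos 42 'a': at 8  emit P2@[39:42]
pos 43 'b': at 6 (via fail)  emit P3@[43:43]
pos 44 'a': at 7  emit P1@[43:44]
pos 45 'c': at 1 (via fail)
pos 46 'c': at 1 (via fail)

Result: [[0,3],[1,1],[3,3],[6,3],[7,1],[8,2],[9,3],[10,3],[11,1],[13,0],[13,3],[14,3],[15,3],[18,0],[18,3],[19,1],[20,3],[21,1],[22,2],[23,3],[24,1],[25,2],[27,3],[28,1],[29,2],[30,3],[31,1],[35,0],[35,3],[36,1],[37,3],[38,3],[39,1],[40,3],[41,1],[42,2],[43,3],[44,1]]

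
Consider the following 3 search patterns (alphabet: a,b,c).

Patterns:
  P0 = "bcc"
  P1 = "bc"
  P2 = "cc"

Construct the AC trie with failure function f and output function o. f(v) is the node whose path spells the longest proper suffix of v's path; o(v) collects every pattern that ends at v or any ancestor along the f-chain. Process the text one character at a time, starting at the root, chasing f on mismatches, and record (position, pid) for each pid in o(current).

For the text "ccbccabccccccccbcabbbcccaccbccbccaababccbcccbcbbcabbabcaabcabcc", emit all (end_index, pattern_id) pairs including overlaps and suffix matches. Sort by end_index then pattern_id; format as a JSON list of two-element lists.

Build:
Trie (insert patterns):
  0='ε' goto b→1 c→4
  1='b' goto c→2
  2='bc' goto c→3  ←P1
  3='bcc' goto ·  ←P0
  4='c' goto c→5
  5='cc' goto ·  ←P2

Failure links (BFS by depth):
  n1('b'): parent n0 fail=0; on 'b' 0 → fail=0;  out ∅∪∅=∅
  n4('c'): parent n0 fail=0; on 'c' 0 → fail=0;  out ∅∪∅=∅
  n2('bc'): parent n1 fail=0; on 'c' 0 → fail=4;  out {1}∪∅={1}
  n5('cc'): parent n4 fail=0; on 'c' 0 → fail=4;  out {2}∪∅={2}
  n3('bcc'): parent n2 fail=4; on 'c' 4 → fail=5;  out {0}∪{2}={0,2}

Text stream:
i=0 'c': node 0→4
i=1 'c': node 4→5  ** P2@[0:1]
i=2 'b': node 5→1 (fail-walked)
i=3 'c': node 1→2  ** P1@[2:3]
i=4 'c': node 2→3  ** P0@[2:4],P2@[3:4]
i=5 'a': node 3→0 (fail-walked)
i=6 'b': node 0→1
i=7 'c': node 1→2  ** P1@[6:7]
i=8 'c': node 2→3  ** P0@[6:8],P2@[7:8]
i=9 'c': node 3→5 (fail-walked)  ** P2@[8:9]
i=10 'c': node 5→5 (fail-walked)  ** P2@[9:10]
i=11 'c': node 5→5 (fail-walked)  ** P2@[10:11]
i=12 'c': node 5→5 (fail-walked)  ** P2@[11:12]
i=13 'c': node 5→5 (fail-walked)  ** P2@[12:13]
i=14 'c': node 5→5 (fail-walked)  ** P2@[13:14]
i=15 'b': node 5→1 (fail-walked)
i=16 'c': node 1→2  ** P1@[15:16]
i=17 'a': node 2→0 (fail-walked)
i=18 'b': node 0→1
i=19 'b': node 1→1 (fail-walked)
i=20 'b': node 1→1 (fail-walked)
i=21 'c': node 1→2  ** P1@[20:21]
i=22 'c': node 2→3  ** P0@[20:22],P2@[21:22]
i=23 'c': node 3→5 (fail-walked)  ** P2@[22:23]
i=24 'a': node 5→0 (fail-walked)
i=25 'c': node 0→4
i=26 'c': node 4→5  ** P2@[25:26]
i=27 'b': node 5→1 (fail-walked)
i=28 'c': node 1→2  ** P1@[27:28]
i=29 'c': node 2→3  ** P0@[27:29],P2@[28:29]
i=30 'b': node 3→1 (fail-walked)
i=31 'c': node 1→2  ** P1@[30:31]
i=32 'c': node 2→3  ** P0@[30:32],P2@[31:32]
i=33 'a': node 3→0 (fail-walked)
i=34 'a': node 0→0
i=35 'b': node 0→1
i=36 'a': node 1→0 (fail-walked)
i=37 'b': node 0→1
i=38 'c': node 1→2  ** P1@[37:38]
i=39 'c': node 2→3  ** P0@[37:39],P2@[38:39]
i=40 'b': node 3→1 (fail-walked)
i=41 'c': node 1→2  ** P1@[40:41]
i=42 'c': node 2→3  ** P0@[40:42],P2@[41:42]
i=43 'c': node 3→5 (fail-walked)  ** P2@[42:43]
i=44 'b': node 5→1 (fail-walked)
i=45 'c': node 1→2  ** P1@[44:45]
i=46 'b': node 2→1 (fail-walked)
i=47 'b': node 1→1 (fail-walked)
i=48 'c': node 1→2  ** P1@[47:48]
i=49 'a': node 2→0 (fail-walked)
i=50 'b': node 0→1
i=51 'b': node 1→1 (fail-walked)
i=52 'a': node 1→0 (fail-walked)
i=53 'b': node 0→1
i=54 'c': node 1→2  ** P1@[53:54]
i=55 'a': node 2→0 (fail-walked)
i=56 'a': node 0→0
i=57 'b': node 0→1
i=58 'c': node 1→2  ** P1@[57:58]
i=59 'a': node 2→0 (fail-walked)
i=60 'b': node 0→1
i=61 'c': node 1→2  ** P1@[60:61]
i=62 'c': node 2→3  ** P0@[60:62],P2@[61:62]

Matches: [[1,2],[3,1],[4,0],[4,2],[7,1],[8,0],[8,2],[9,2],[10,2],[11,2],[12,2],[13,2],[14,2],[16,1],[21,1],[22,0],[22,2],[23,2],[26,2],[28,1],[29,0],[29,2],[31,1],[32,0],[32,2],[38,1],[39,0],[39,2],[41,1],[42,0],[42,2],[43,2],[45,1],[48,1],[54,1],[58,1],[61,1],[62,0],[62,2]]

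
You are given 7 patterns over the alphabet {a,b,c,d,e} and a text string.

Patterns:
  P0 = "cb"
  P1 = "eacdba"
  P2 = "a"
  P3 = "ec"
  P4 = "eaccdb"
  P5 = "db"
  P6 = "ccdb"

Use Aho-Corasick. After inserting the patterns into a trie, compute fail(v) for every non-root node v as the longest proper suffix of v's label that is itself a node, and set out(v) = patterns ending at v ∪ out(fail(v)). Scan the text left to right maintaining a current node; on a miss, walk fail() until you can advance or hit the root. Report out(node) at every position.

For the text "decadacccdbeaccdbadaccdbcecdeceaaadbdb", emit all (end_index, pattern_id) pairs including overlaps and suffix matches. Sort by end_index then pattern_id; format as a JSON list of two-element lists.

Build:
Trie nodes:
  0='ε' goto a→9 c→1 d→14 e→3
  1='c' goto b→2 c→16
  2='cb' goto ·  [P0 ends]
  3='e' goto a→4 c→10
  4='ea' goto c→5
  5='eac' goto c→11 d→6
  6='eacd' goto b→7
  7='eacdb' goto a→8
  8='eacdba' goto ·  [P1 ends]
  9='a' goto ·  [P2 ends]
  10='ec' goto ·  [P3 ends]
  11='eacc' goto d→12
  12='eaccd' goto b→13
  13='eaccdb' goto ·  [P4 ends]
  14='d' goto b→15
  15='db' goto ·  [P5 ends]
  16='cc' goto d→17
  17='ccd' goto b→18
  18='ccdb' goto ·  [P6 ends]

BFS fail/out derivation:
  fail(1) 'c': from fail(0)=0 chase 'c': 0 ⇒ 0;  out=∅∪out(0)=∅
  fail(3) 'e': from fail(0)=0 chase 'e': 0 ⇒ 0;  out=∅∪out(0)=∅
  fail(9) 'a': from fail(0)=0 chase 'a': 0 ⇒ 0;  out={2}∪out(0)={2}
  fail(14) 'd': from fail(0)=0 chase 'd': 0 ⇒ 0;  out=∅∪out(0)=∅
  fail(2) 'cb': from fail(1)=0 chase 'b': 0 ⇒ 0;  out={0}∪out(0)={0}
  fail(4) 'ea': from fail(3)=0 chase 'a': 0 ⇒ 9;  out=∅∪out(9)={2}
  fail(10) 'ec': from fail(3)=0 chase 'c': 0 ⇒ 1;  out={3}∪out(1)={3}
  fail(15) 'db': from fail(14)=0 chase 'b': 0 ⇒ 0;  out={5}∪out(0)={5}
  fail(16) 'cc': from fail(1)=0 chase 'c': 0 ⇒ 1;  out=∅∪out(1)=∅
  fail(5) 'eac': from fail(4)=9 chase 'c': 9→0 ⇒ 1;  out=∅∪out(1)=∅
  fail(17) 'ccd': from fail(16)=1 chase 'd': 1→0 ⇒ 14;  out=∅∪out(14)=∅
  fail(6) 'eacd': from fail(5)=1 chase 'd': 1→0 ⇒ 14;  out=∅∪out(14)=∅
  fail(11) 'eacc': from fail(5)=1 chase 'c': 1 ⇒ 16;  out=∅∪out(16)=∅
  fail(18) 'ccdb': from fail(17)=14 chase 'b': 14 ⇒ 15;  out={6}∪out(15)={5,6}
  fail(7) 'eacdb': from fail(6)=14 chase 'b': 14 ⇒ 15;  out=∅∪out(15)={5}
  fail(12) 'eaccd': from fail(11)=16 chase 'd': 16 ⇒ 17;  out=∅∪out(17)=∅
  fail(8) 'eacdba': from fail(7)=15 chase 'a': 15→0 ⇒ 9;  out={1}∪out(9)={1,2}
  fail(13) 'eaccdb': from fail(12)=17 chase 'b': 17 ⇒ 18;  out={4}∪out(18)={4,5,6}

Run:
pos 0 'd': at 14
pos 1 'e': at 3 ·f
pos 2 'c': at 10  → match P3@[1:2]
pos 3 'a': at 9 ·f  → match P2@[3:3]
pos 4 'd': at 14 ·f
pos 5 'a': at 9 ·f  → match P2@[5:5]
pos 6 'c': at 1 ·f
pos 7 'c': at 16
pos 8 'c': at 16 ·f
pos 9 'd': at 17
pos 10 'b': at 18  → match P5@[9:10],P6@[7:10]
pos 11 'e': at 3 ·f
pos 12 'a': at 4  → match P2@[12:12]
pos 13 'c': at 5
pos 14 'c': at 11
pos 15 'd': at 12
pos 16 'b': at 13  → match P4@[11:16],P5@[15:16],P6@[13:16]
pos 17 'a': at 9 ·f  → match P2@[17:17]
pos 18 'd': at 14 ·f
pos 19 'a': at 9 ·f  → match P2@[19:19]
pos 20 'c': at 1 ·f
pos 21 'c': at 16
pos 22 'd': at 17
pos 23 'b': at 18  → match P5@[22:23],P6@[20:23]
pos 24 'c': at 1 ·f
pos 25 'e': at 3 ·f
pos 26 'c': at 10  → match P3@[25:26]
pos 27 'd': at 14 ·f
pos 28 'e': at 3 ·f
pos 29 'c': at 10  → match P3@[28:29]
pos 30 'e': at 3 ·f
pos 31 'a': at 4  → match P2@[31:31]
pos 32 'a': at 9 ·f  → match P2@[32:32]
pos 33 'a': at 9 ·f  → match P2@[33:33]
pos 34 'd': at 14 ·f
pos 35 'b': at 15  → match P5@[34:35]
pos 36 'd': at 14 ·f
pos 37 'b': at 15  → match P5@[36:37]

All matches (sorted): [[2,3],[3,2],[5,2],[10,5],[10,6],[12,2],[16,4],[16,5],[16,6],[17,2],[19,2],[23,5],[23,6],[26,3],[29,3],[31,2],[32,2],[33,2],[35,5],[37,5]]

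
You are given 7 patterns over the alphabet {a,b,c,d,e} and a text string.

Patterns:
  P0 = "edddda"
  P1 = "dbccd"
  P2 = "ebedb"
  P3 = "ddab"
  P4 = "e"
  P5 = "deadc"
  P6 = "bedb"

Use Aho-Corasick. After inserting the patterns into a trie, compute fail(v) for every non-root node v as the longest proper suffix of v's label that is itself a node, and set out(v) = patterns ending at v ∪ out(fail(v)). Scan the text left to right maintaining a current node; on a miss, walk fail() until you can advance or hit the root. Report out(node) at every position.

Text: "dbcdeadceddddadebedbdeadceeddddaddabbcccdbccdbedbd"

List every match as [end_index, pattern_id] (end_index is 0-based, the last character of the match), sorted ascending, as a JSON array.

Build:
Trie (insert patterns):
  0='ε' goto b→23 d→7 e→1
  1='e' goto b→12 d→2  ←P4
  2='ed' goto d→3
  3='edd' goto d→4
  4='eddd' goto d→5
  5='edddd' goto a→6
  6='edddda' goto ·  ←P0
  7='d' goto b→8 d→16 e→19
  8='db' goto c→9
  9='dbc' goto c→10
  10='dbcc' goto d→11
  11='dbccd' goto ·  ←P1
  12='eb' goto e→13
  13='ebe' goto d→14
  14='ebed' goto b→15
  15='ebedb' goto ·  ←P2
  16='dd' goto a→17
  17='dda' goto b→18
  18='ddab' goto ·  ←P3
  19='de' goto a→20
  20='dea' goto d→21
  21='dead' goto c→22
  22='deadc' goto ·  ←P5
  23='b' goto e→24
  24='be' goto d→25
  25='bed' goto b→26
  26='bedb' goto ·  ←P6

BFS fail/out derivation:
  n1('e'): parent n0 fail=0; on 'e' 0 → fail=0;  out {4}∪∅={4}
  n7('d'): parent n0 fail=0; on 'd' 0 → fail=0;  out ∅∪∅=∅
  n23('b'): parent n0 fail=0; on 'b' 0 → fail=0;  out ∅∪∅=∅
  n2('ed'): parent n1 fail=0; on 'd' 0 → fail=7;  out ∅∪∅=∅
  n8('db'): parent n7 fail=0; on 'b' 0 → fail=23;  out ∅∪∅=∅
  n12('eb'): parent n1 fail=0; on 'b' 0 → fail=23;  out ∅∪∅=∅
  n16('dd'): parent n7 fail=0; on 'd' 0 → fail=7;  out ∅∪∅=∅
  n19('de'): parent n7 fail=0; on 'e' 0 → fail=1;  out ∅∪{4}={4}
  n24('be'): parent n23 fail=0; on 'e' 0 → fail=1;  out ∅∪{4}={4}
  n3('edd'): parent n2 fail=7; on 'd' 7 → fail=16;  out ∅∪∅=∅
  n9('dbc'): parent n8 fail=23; on 'c' 23→0 → fail=0;  out ∅∪∅=∅
  n13('ebe'): parent n12 fail=23; on 'e' 23 → fail=24;  out ∅∪{4}={4}
  n17('dda'): parent n16 fail=7; on 'a' 7→0 → fail=0;  out ∅∪∅=∅
  n20('dea'): parent n19 fail=1; on 'a' 1→0 → fail=0;  out ∅∪∅=∅
  n25('bed'): parent n24 fail=1; on 'd' 1 → fail=2;  out ∅∪∅=∅
  n4('eddd'): parent n3 fail=16; on 'd' 16→7 → fail=16;  out ∅∪∅=∅
  n10('dbcc'): parent n9 fail=0; on 'c' 0 → fail=0;  out ∅∪∅=∅
  n14('ebed'): parent n13 fail=24; on 'd' 24 → fail=25;  out ∅∪∅=∅
  n18('ddab'): parent n17 fail=0; on 'b' 0 → fail=23;  out {3}∪∅={3}
  n21('dead'): parent n20 fail=0; on 'd' 0 → fail=7;  out ∅∪∅=∅
  n26('bedb'): parent n25 fail=2; on 'b' 2→7 → fail=8;  out {6}∪∅={6}
  n5('edddd'): parent n4 fail=16; on 'd' 16→7 → fail=16;  out ∅∪∅=∅
  n11('dbccd'): parent n10 fail=0; on 'd' 0 → fail=7;  out {1}∪∅={1}
  n15('ebedb'): parent n14 fail=25; on 'b' 25 → fail=26;  out {2}∪{6}={2,6}
  n22('deadc'): parent n21 fail=7; on 'c' 7→0 → fail=0;  out {5}∪∅={5}
  n6('edddda'): parent n5 fail=16; on 'a' 16 → fail=17;  out {0}∪∅={0}

Scan:
i=0 'd': node 0→7
i=1 'b': node 7→8
i=2 'c': node 8→9
i=3 'd': node 9→7 ·f
i=4 'e': node 7→19  emit P4@[4:4]
i=5 'a': node 19→20
i=6 'd': node 20→21
i=7 'c': node 21→22  emit P5@[3:7]
i=8 'e': node 22→1 ·f  emit P4@[8:8]
i=9 'd': node 1→2
i=10 'd': node 2→3
i=11 'd': node 3→4
i=12 'd': node 4→5
i=13 'a': node 5→6  emit P0@[8:13]
i=14 'd': node 6→7 ·f
i=15 'e': node 7→19  emit P4@[15:15]
i=16 'b': node 19→12 ·f
i=17 'e': node 12→13  emit P4@[17:17]
i=18 'd': node 13→14
i=19 'b': node 14→15  emit P2@[15:19],P6@[16:19]
i=20 'd': node 15→7 ·f
i=21 'e': node 7→19  emit P4@[21:21]
i=22 'a': node 19→20
i=23 'd': node 20→21
i=24 'c': node 21→22  emit P5@[20:24]
i=25 'e': node 22→1 ·f  emit P4@[25:25]
i=26 'e': node 1→1 ·f  emit P4@[26:26]
i=27 'd': node 1→2
i=28 'd': node 2→3
i=29 'd': node 3→4
i=30 'd': node 4→5
i=31 'a': node 5→6  emit P0@[26:31]
i=32 'd': node 6→7 ·f
i=33 'd': node 7→16
i=34 'a': node 16→17
i=35 'b': node 17→18  emit P3@[32:35]
i=36 'b': node 18→23 ·f
i=37 'c': node 23→0 ·f
i=38 'c': node 0→0
i=39 'c': node 0→0
i=40 'd': node 0→7
i=41 'b': node 7→8
i=42 'c': node 8→9
i=43 'c': node 9→10
i=44 'd': node 10→11  emit P1@[40:44]
i=45 'b': node 11→8 ·f
i=46 'e': node 8→24 ·f  emit P4@[46:46]
i=47 'd': node 24→25
i=48 'b': node 25→26  emit P6@[45:48]
i=49 'd': node 26→7 ·f

Result: [[4,4],[7,5],[8,4],[13,0],[15,4],[17,4],[19,2],[19,6],[21,4],[24,5],[25,4],[26,4],[31,0],[35,3],[44,1],[46,4],[48,6]]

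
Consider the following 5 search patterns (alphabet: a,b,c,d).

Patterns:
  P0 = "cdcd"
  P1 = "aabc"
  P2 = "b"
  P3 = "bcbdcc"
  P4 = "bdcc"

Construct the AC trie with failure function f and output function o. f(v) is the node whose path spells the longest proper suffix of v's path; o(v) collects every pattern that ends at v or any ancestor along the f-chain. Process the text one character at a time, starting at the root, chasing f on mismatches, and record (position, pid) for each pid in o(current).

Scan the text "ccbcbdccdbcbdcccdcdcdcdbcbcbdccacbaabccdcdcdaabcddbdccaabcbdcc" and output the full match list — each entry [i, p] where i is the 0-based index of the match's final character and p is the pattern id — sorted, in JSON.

Build:
Trie (insert patterns):
  0='ε' goto a→5 b→9 c→1
  1='c' goto d→2
  2='cd' goto c→3
  3='cdc' goto d→4
  4='cdcd' goto ·  ←P0
  5='a' goto a→6
  6='aa' goto b→7
  7='aab' goto c→8
  8='aabc' goto ·  ←P1
  9='b' goto c→10 d→15  ←P2
  10='bc' goto b→11
  11='bcb' goto d→12
  12='bcbd' goto c→13
  13='bcbdc' goto c→14
  14='bcbdcc' goto ·  ←P3
  15='bd' goto c→16
  16='bdc' goto c→17
  17='bdcc' goto ·  ←P4

BFS fail/out derivation:
  fail(1) 'c': from fail(0)=0 chase 'c': 0 ⇒ 0;  out=∅∪out(0)=∅
  fail(5) 'a': from fail(0)=0 chase 'a': 0 ⇒ 0;  out=∅∪out(0)=∅
  fail(9) 'b': from fail(0)=0 chase 'b': 0 ⇒ 0;  out={2}∪out(0)={2}
  fail(2) 'cd': from fail(1)=0 chase 'd': 0 ⇒ 0;  out=∅∪out(0)=∅
  fail(6) 'aa': from fail(5)=0 chase 'a': 0 ⇒ 5;  out=∅∪out(5)=∅
  fail(10) 'bc': from fail(9)=0 chase 'c': 0 ⇒ 1;  out=∅∪out(1)=∅
  fail(15) 'bd': from fail(9)=0 chase 'd': 0 ⇒ 0;  out=∅∪out(0)=∅
  fail(3) 'cdc': from fail(2)=0 chase 'c': 0 ⇒ 1;  out=∅∪out(1)=∅
  fail(7) 'aab': from fail(6)=5 chase 'b': 5→0 ⇒ 9;  out=∅∪out(9)={2}
  fail(11) 'bcb': from fail(10)=1 chase 'b': 1→0 ⇒ 9;  out=∅∪out(9)={2}
  fail(16) 'bdc': from fail(15)=0 chase 'c': 0 ⇒ 1;  out=∅∪out(1)=∅
  fail(4) 'cdcd': from fail(3)=1 chase 'd': 1 ⇒ 2;  out={0}∪out(2)={0}
  fail(8) 'aabc': from fail(7)=9 chase 'c': 9 ⇒ 10;  out={1}∪out(10)={1}
  fail(12) 'bcbd': from fail(11)=9 chase 'd': 9 ⇒ 15;  out=∅∪out(15)=∅
  fail(17) 'bdcc': from fail(16)=1 chase 'c': 1→0 ⇒ 1;  out={4}∪out(1)={4}
  fail(13) 'bcbdc': from fail(12)=15 chase 'c': 15 ⇒ 16;  out=∅∪out(16)=∅
  fail(14) 'bcbdcc': from fail(13)=16 chase 'c': 16 ⇒ 17;  out={3}∪out(17)={3,4}

Text stream:
i=0 'c': node 0→1
i=1 'c': node 1→1 ·f
i=2 'b': node 1→9 ·f  → match P2@[2:2]
i=3 'c': node 9→10
i=4 'b': node 10→11  → match P2@[4:4]
i=5 'd': node 11→12
i=6 'c': node 12→13
i=7 'c': node 13→14  → match P3@[2:7],P4@[4:7]
i=8 'd': node 14→2 ·f
i=9 'b': node 2→9 ·f  → match P2@[9:9]
i=10 'c': node 9→10
i=11 'b': node 10→11  → match P2@[11:11]
i=12 'd': node 11→12
i=13 'c': node 12→13
i=14 'c': node 13→14  → match P3@[9:14],P4@[11:14]
i=15 'c': node 14→1 ·f
i=16 'd': node 1→2
i=17 'c': node 2→3
i=18 'd': node 3→4  → match P0@[15:18]
i=19 'c': node 4→3 ·f
i=20 'd': node 3→4  → match P0@[17:20]
i=21 'c': node 4→3 ·f
i=22 'd': node 3→4  → match P0@[19:22]
i=23 'b': node 4→9 ·f  → match P2@[23:23]
i=24 'c': node 9→10
i=25 'b': node 10→11  → match P2@[25:25]
i=26 'c': node 11→10 ·f
i=27 'b': node 10→11  → match P2@[27:27]
i=28 'd': node 11→12
i=29 'c': node 12→13
i=30 'c': node 13→14  → match P3@[25:30],P4@[27:30]
i=31 'a': node 14→5 ·f
i=32 'c': node 5→1 ·f
i=33 'b': node 1→9 ·f  → match P2@[33:33]
i=34 'a': node 9→5 ·f
i=35 'a': node 5→6
i=36 'b': node 6→7  → match P2@[36:36]
i=37 'c': node 7→8  → match P1@[34:37]
i=38 'c': node 8→1 ·f
i=39 'd': node 1→2
i=40 'c': node 2→3
i=41 'd': node 3→4  → match P0@[38:41]
i=42 'c': node 4→3 ·f
i=43 'd': node 3→4  → match P0@[40:43]
i=44 'a': node 4→5 ·f
i=45 'a': node 5→6
i=46 'b': node 6→7  → match P2@[46:46]
i=47 'c': node 7→8  → match P1@[44:47]
i=48 'd': node 8→2 ·f
i=49 'd': node 2→0 ·f
i=50 'b': node 0→9  → match P2@[50:50]
i=51 'd': node 9→15
i=52 'c': node 15→16
i=53 'c': node 16→17  → match P4@[50:53]
i=54 'a': node 17→5 ·f
i=55 'a': node 5→6
i=56 'b': node 6→7  → match P2@[56:56]
i=57 'c': node 7→8  → match P1@[54:57]
i=58 'b': node 8→11 ·f  → match P2@[58:58]
i=59 'd': node 11→12
i=60 'c': node 12→13
i=61 'c': node 13→14  → match P3@[56:61],P4@[58:61]

Result: [[2,2],[4,2],[7,3],[7,4],[9,2],[11,2],[14,3],[14,4],[18,0],[20,0],[22,0],[23,2],[25,2],[27,2],[30,3],[30,4],[33,2],[36,2],[37,1],[41,0],[43,0],[46,2],[47,1],[50,2],[53,4],[56,2],[57,1],[58,2],[61,3],[61,4]]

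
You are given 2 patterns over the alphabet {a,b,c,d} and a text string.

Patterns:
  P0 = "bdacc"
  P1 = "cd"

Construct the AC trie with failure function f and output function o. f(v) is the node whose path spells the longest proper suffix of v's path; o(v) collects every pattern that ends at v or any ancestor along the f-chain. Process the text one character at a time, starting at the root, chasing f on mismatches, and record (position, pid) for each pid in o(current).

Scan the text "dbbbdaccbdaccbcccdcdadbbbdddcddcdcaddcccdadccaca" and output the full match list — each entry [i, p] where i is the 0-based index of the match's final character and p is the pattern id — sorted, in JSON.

Construct AC machine:
Trie (insert patterns):
  0='ε' goto b→1 c→6
  1='b' goto d→2
  2='bd' goto a→3
  3='bda' goto c→4
  4='bdac' goto c→5
  5='bdacc' goto ·  [P0 ends]
  6='c' goto d→7
  7='cd' goto ·  [P1 ends]

Failure links (BFS by depth):
  n1('b'): parent n0 fail=0; on 'b' 0 → fail=0;  out ∅∪∅=∅
  n6('c'): parent n0 fail=0; on 'c' 0 → fail=0;  out ∅∪∅=∅
  n2('bd'): parent n1 fail=0; on 'd' 0 → fail=0;  out ∅∪∅=∅
  n7('cd'): parent n6 fail=0; on 'd' 0 → fail=0;  out {1}∪∅={1}
  n3('bda'): parent n2 fail=0; on 'a' 0 → fail=0;  out ∅∪∅=∅
  n4('bdac'): parent n3 fail=0; on 'c' 0 → fail=6;  out ∅∪∅=∅
  n5('bdacc'): parent n4 fail=6; on 'c' 6→0 → fail=6;  out {0}∪∅={0}

Text stream:
[0] read 'd'  n0⇒n0
[1] read 'b'  n0⇒n1
[2] read 'b'  n1⇒n1 ·f
[3] read 'b'  n1⇒n1 ·f
[4] read 'd'  n1⇒n2
[5] read 'a'  n2⇒n3
[6] read 'c'  n3⇒n4
[7] read 'c'  n4⇒n5  ** P0@[3:7]
[8] read 'b'  n5⇒n1 ·f
[9] read 'd'  n1⇒n2
[10] read 'a'  n2⇒n3
[11] read 'c'  n3⇒n4
[12] read 'c'  n4⇒n5  ** P0@[8:12]
[13] read 'b'  n5⇒n1 ·f
[14] read 'c'  n1⇒n6 ·f
[15] read 'c'  n6⇒n6 ·f
[16] read 'c'  n6⇒n6 ·f
[17] read 'd'  n6⇒n7  ** P1@[16:17]
[18] read 'c'  n7⇒n6 ·f
[19] read 'd'  n6⇒n7  ** P1@[18:19]
[20] read 'a'  n7⇒n0 ·f
[21] read 'd'  n0⇒n0
[22] read 'b'  n0⇒n1
[23] read 'b'  n1⇒n1 ·f
[24] read 'b'  n1⇒n1 ·f
[25] read 'd'  n1⇒n2
[26] read 'd'  n2⇒n0 ·f
[27] read 'd'  n0⇒n0
[28] read 'c'  n0⇒n6
[29] read 'd'  n6⇒n7  ** P1@[28:29]
[30] read 'd'  n7⇒n0 ·f
[31] read 'c'  n0⇒n6
[32] read 'd'  n6⇒n7  ** P1@[31:32]
[33] read 'c'  n7⇒n6 ·f
[34] read 'a'  n6⇒n0 ·f
[35] read 'd'  n0⇒n0
[36] read 'd'  n0⇒n0
[37] read 'c'  n0⇒n6
[38] read 'c'  n6⇒n6 ·f
[39] read 'c'  n6⇒n6 ·f
[40] read 'd'  n6⇒n7  ** P1@[39:40]
[41] read 'a'  n7⇒n0 ·f
[42] read 'd'  n0⇒n0
[43] read 'c'  n0⇒n6
[44] read 'c'  n6⇒n6 ·f
[45] read 'a'  n6⇒n0 ·f
[46] read 'c'  n0⇒n6
[47] read 'a'  n6⇒n0 ·f

All matches (sorted): [[7,0],[12,0],[17,1],[19,1],[29,1],[32,1],[40,1]]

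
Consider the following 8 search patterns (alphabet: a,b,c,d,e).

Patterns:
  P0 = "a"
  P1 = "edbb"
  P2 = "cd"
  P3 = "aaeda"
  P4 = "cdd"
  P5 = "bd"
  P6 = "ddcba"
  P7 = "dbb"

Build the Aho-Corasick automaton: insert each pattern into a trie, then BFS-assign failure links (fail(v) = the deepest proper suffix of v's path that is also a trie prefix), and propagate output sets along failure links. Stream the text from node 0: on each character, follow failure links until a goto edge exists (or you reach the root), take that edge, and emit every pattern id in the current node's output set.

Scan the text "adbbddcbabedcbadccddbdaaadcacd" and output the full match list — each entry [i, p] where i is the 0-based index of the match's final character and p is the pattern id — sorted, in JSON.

Build automaton:
Trie nodes:
  0='ε' goto a→1 b→13 c→6 d→15 e→2
  1='a' goto a→8  [P0 ends]
  2='e' goto d→3
  3='ed' goto b→4
  4='edb' goto b→5
  5='edbb' goto ·  [P1 ends]
  6='c' goto d→7
  7='cd' goto d→12  [P2 ends]
  8='aa' goto e→9
  9='aae' goto d→10
  10='aaed' goto a→11
  11='aaeda' goto ·  [P3 ends]
  12='cdd' goto ·  [P4 ends]
  13='b' goto d→14
  14='bd' goto ·  [P5 ends]
  15='d' goto b→20 d→16
  16='dd' goto c→17
  17='ddc' goto b→18
  18='ddcb' goto a→19
  19='ddcba' goto ·  [P6 ends]
  20='db' goto b→21
  21='dbb' goto ·  [P7 ends]

BFS fail/out derivation:
  fail(1) 'a': from fail(0)=0 chase 'a': 0 ⇒ 0;  out={0}∪out(0)={0}
  fail(2) 'e': from fail(0)=0 chase 'e': 0 ⇒ 0;  out=∅∪out(0)=∅
  fail(6) 'c': from fail(0)=0 chase 'c': 0 ⇒ 0;  out=∅∪out(0)=∅
  fail(13) 'b': from fail(0)=0 chase 'b': 0 ⇒ 0;  out=∅∪out(0)=∅
  fail(15) 'd': from fail(0)=0 chase 'd': 0 ⇒ 0;  out=∅∪out(0)=∅
  fail(3) 'ed': from fail(2)=0 chase 'd': 0 ⇒ 15;  out=∅∪out(15)=∅
  fail(7) 'cd': from fail(6)=0 chase 'd': 0 ⇒ 15;  out={2}∪out(15)={2}
  fail(8) 'aa': from fail(1)=0 chase 'a': 0 ⇒ 1;  out=∅∪out(1)={0}
  fail(14) 'bd': from fail(13)=0 chase 'd': 0 ⇒ 15;  out={5}∪out(15)={5}
  fail(16) 'dd': from fail(15)=0 chase 'd': 0 ⇒ 15;  out=∅∪out(15)=∅
  fail(20) 'db': from fail(15)=0 chase 'b': 0 ⇒ 13;  out=∅∪out(13)=∅
  fail(4) 'edb': from fail(3)=15 chase 'b': 15 ⇒ 20;  out=∅∪out(20)=∅
  fail(9) 'aae': from fail(8)=1 chase 'e': 1→0 ⇒ 2;  out=∅∪out(2)=∅
  fail(12) 'cdd': from fail(7)=15 chase 'd': 15 ⇒ 16;  out={4}∪out(16)={4}
  fail(17) 'ddc': from fail(16)=15 chase 'c': 15→0 ⇒ 6;  out=∅∪out(6)=∅
  fail(21) 'dbb': from fail(20)=13 chase 'b': 13→0 ⇒ 13;  out={7}∪out(13)={7}
  fail(5) 'edbb': from fail(4)=20 chase 'b': 20 ⇒ 21;  out={1}∪out(21)={1,7}
  fail(10) 'aaed': from fail(9)=2 chase 'd': 2 ⇒ 3;  out=∅∪out(3)=∅
  fail(18) 'ddcb': from fail(17)=6 chase 'b': 6→0 ⇒ 13;  out=∅∪out(13)=∅
  fail(11) 'aaeda': from fail(10)=3 chase 'a': 3→15→0 ⇒ 1;  out={3}∪out(1)={0,3}
  fail(19) 'ddcba': from fail(18)=13 chase 'a': 13→0 ⇒ 1;  out={6}∪out(1)={0,6}

Run:
pos 0 'a': at 1  → match P0@[0:0]
pos 1 'd': at 15 ·f
pos 2 'b': at 20
pos 3 'b': at 21  → match P7@[1:3]
pos 4 'd': at 14 ·f  → match P5@[3:4]
pos 5 'd': at 16 ·f
pos 6 'c': at 17
pos 7 'b': at 18
pos 8 'a': at 19  → match P0@[8:8],P6@[4:8]
pos 9 'b': at 13 ·f
pos 10 'e': at 2 ·f
pos 11 'd': at 3
pos 12 'c': at 6 ·f
pos 13 'b': at 13 ·f
pos 14 'a': at 1 ·f  → match P0@[14:14]
pos 15 'd': at 15 ·f
pos 16 'c': at 6 ·f
pos 17 'c': at 6 ·f
pos 18 'd': at 7  → match P2@[17:18]
pos 19 'd': at 12  → match P4@[17:19]
pos 20 'b': at 20 ·f
pos 21 'd': at 14 ·f  → match P5@[20:21]
pos 22 'a': at 1 ·f  → match P0@[22:22]
pos 23 'a': at 8  → match P0@[23:23]
pos 24 'a': at 8 ·f  → match P0@[24:24]
pos 25 'd': at 15 ·f
pos 26 'c': at 6 ·f
pos 27 'a': at 1 ·f  → match P0@[27:27]
pos 28 'c': at 6 ·f
pos 29 'd': at 7  → match P2@[28:29]

Result: [[0,0],[3,7],[4,5],[8,0],[8,6],[14,0],[18,2],[19,4],[21,5],[22,0],[23,0],[24,0],[27,0],[29,2]]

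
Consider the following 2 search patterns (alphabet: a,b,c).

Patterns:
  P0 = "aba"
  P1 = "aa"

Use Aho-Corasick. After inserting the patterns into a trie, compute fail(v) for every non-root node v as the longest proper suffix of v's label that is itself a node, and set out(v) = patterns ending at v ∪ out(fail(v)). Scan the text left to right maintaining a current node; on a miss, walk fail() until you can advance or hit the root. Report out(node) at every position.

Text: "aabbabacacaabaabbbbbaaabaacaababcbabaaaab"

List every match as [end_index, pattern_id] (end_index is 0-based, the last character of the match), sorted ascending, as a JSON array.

Construct AC machine:
Trie (insert patterns):
  n0 'ε': a→1
  n1 'a': a→4 b→2
  n2 'ab': a→3
  n3 'aba': ·  ←P0
  n4 'aa': ·  ←P1

Failure links (BFS by depth):
  n1('a'): parent n0 fail=0; on 'a' 0 → fail=0;  out ∅∪∅=∅
  n2('ab'): parent n1 fail=0; on 'b' 0 → fail=0;  out ∅∪∅=∅
  n4('aa'): parent n1 fail=0; on 'a' 0 → fail=1;  out {1}∪∅={1}
  n3('aba'): parent n2 fail=0; on 'a' 0 → fail=1;  out {0}∪∅={0}

Run:
[0] read 'a'  n0⇒n1
[1] read 'a'  n1⇒n4  emit P1@[0:1]
[2] read 'b'  n4⇒n2 ·f
[3] read 'b'  n2⇒n0 ·f
[4] read 'a'  n0⇒n1
[5] read 'b'  n1⇒n2
[6] read 'a'  n2⇒n3  emit P0@[4:6]
[7] read 'c'  n3⇒n0 ·f
[8] read 'a'  n0⇒n1
[9] read 'c'  n1⇒n0 ·f
[10] read 'a'  n0⇒n1
[11] read 'a'  n1⇒n4  emit P1@[10:11]
[12] read 'b'  n4⇒n2 ·f
[13] read 'a'  n2⇒n3  emit P0@[11:13]
[14] read 'a'  n3⇒n4 ·f  emit P1@[13:14]
[15] read 'b'  n4⇒n2 ·f
[16] read 'b'  n2⇒n0 ·f
[17] read 'b'  n0⇒n0
[18] read 'b'  n0⇒n0
[19] read 'b'  n0⇒n0
[20] read 'a'  n0⇒n1
[21] read 'a'  n1⇒n4  emit P1@[20:21]
[22] read 'a'  n4⇒n4 ·f  emit P1@[21:22]
[23] read 'b'  n4⇒n2 ·f
[24] read 'a'  n2⇒n3  emit P0@[22:24]
[25] read 'a'  n3⇒n4 ·f  emit P1@[24:25]
[26] read 'c'  n4⇒n0 ·f
[27] read 'a'  n0⇒n1
[28] read 'a'  n1⇒n4  emit P1@[27:28]
[29] read 'b'  n4⇒n2 ·f
[30] read 'a'  n2⇒n3  emit P0@[28:30]
[31] read 'b'  n3⇒n2 ·f
[32] read 'c'  n2⇒n0 ·f
[33] read 'b'  n0⇒n0
[34] read 'a'  n0⇒n1
[35] read 'b'  n1⇒n2
[36] read 'a'  n2⇒n3  emit P0@[34:36]
[37] read 'a'  n3⇒n4 ·f  emit P1@[36:37]
[38] read 'a'  n4⇒n4 ·f  emit P1@[37:38]
[39] read 'a'  n4⇒n4 ·f  emit P1@[38:39]
[40] read 'b'  n4⇒n2 ·f

Matches: [[1,1],[6,0],[11,1],[13,0],[14,1],[21,1],[22,1],[24,0],[25,1],[28,1],[30,0],[36,0],[37,1],[38,1],[39,1]]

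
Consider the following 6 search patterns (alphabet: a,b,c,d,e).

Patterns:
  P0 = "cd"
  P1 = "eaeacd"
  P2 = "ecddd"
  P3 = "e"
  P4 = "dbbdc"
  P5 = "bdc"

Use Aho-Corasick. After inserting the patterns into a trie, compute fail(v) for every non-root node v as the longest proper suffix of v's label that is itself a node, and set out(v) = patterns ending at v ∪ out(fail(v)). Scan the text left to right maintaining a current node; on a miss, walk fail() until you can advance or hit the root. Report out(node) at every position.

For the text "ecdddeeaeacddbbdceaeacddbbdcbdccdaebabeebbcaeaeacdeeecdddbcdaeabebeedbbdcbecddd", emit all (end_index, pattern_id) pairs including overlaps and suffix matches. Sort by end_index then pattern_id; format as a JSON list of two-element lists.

Construct AC machine:
Trie (insert patterns):
  0='ε' goto b→18 c→1 d→13 e→3
  1='c' goto d→2
  2='cd' goto ·  ←P0
  3='e' goto a→4 c→9  ←P3
  4='ea' goto e→5
  5='eae' goto a→6
  6='eaea' goto c→7
  7='eaeac' goto d→8
  8='eaeacd' goto ·  ←P1
  9='ec' goto d→10
  10='ecd' goto d→11
  11='ecdd' goto d→12
  12='ecddd' goto ·  ←P2
  13='d' goto b→14
  14='db' goto b→15
  15='dbb' goto d→16
  16='dbbd' goto c→17
  17='dbbdc' goto ·  ←P4
  18='b' goto d→19
  19='bd' goto c→20
  20='bdc' goto ·  ←P5

Failure links (BFS by depth):
  n1('c'): parent n0 fail=0; on 'c' 0 → fail=0;  out ∅∪∅=∅
  n3('e'): parent n0 fail=0; on 'e' 0 → fail=0;  out {3}∪∅={3}
  n13('d'): parent n0 fail=0; on 'd' 0 → fail=0;  out ∅∪∅=∅
  n18('b'): parent n0 fail=0; on 'b' 0 → fail=0;  out ∅∪∅=∅
  n2('cd'): parent n1 fail=0; on 'd' 0 → fail=13;  out {0}∪∅={0}
  n4('ea'): parent n3 fail=0; on 'a' 0 → fail=0;  out ∅∪∅=∅
  n9('ec'): parent n3 fail=0; on 'c' 0 → fail=1;  out ∅∪∅=∅
  n14('db'): parent n13 fail=0; on 'b' 0 → fail=18;  out ∅∪∅=∅
  n19('bd'): parent n18 fail=0; on 'd' 0 → fail=13;  out ∅∪∅=∅
  n5('eae'): parent n4 fail=0; on 'e' 0 → fail=3;  out ∅∪{3}={3}
  n10('ecd'): parent n9 fail=1; on 'd' 1 → fail=2;  out ∅∪{0}={0}
  n15('dbb'): parent n14 fail=18; on 'b' 18→0 → fail=18;  out ∅∪∅=∅
  n20('bdc'): parent n19 fail=13; on 'c' 13→0 → fail=1;  out {5}∪∅={5}
  n6('eaea'): parent n5 fail=3; on 'a' 3 → fail=4;  out ∅∪∅=∅
  n11('ecdd'): parent n10 fail=2; on 'd' 2→13→0 → fail=13;  out ∅∪∅=∅
  n16('dbbd'): parent n15 fail=18; on 'd' 18 → fail=19;  out ∅∪∅=∅
  n7('eaeac'): parent n6 fail=4; on 'c' 4→0 → fail=1;  out ∅∪∅=∅
  n12('ecddd'): parent n11 fail=13; on 'd' 13→0 → fail=13;  out {2}∪∅={2}
  n17('dbbdc'): parent n16 fail=19; on 'c' 19 → fail=20;  out {4}∪{5}={4,5}
  n8('eaeacd'): parent n7 fail=1; on 'd' 1 → fail=2;  out {1}∪{0}={0,1}

Text stream:
[0] read 'e'  n0⇒n3  ** P3@[0:0]
[1] read 'c'  n3⇒n9
[2] read 'd'  n9⇒n10  ** P0@[1:2]
[3] read 'd'  n10⇒n11
[4] read 'd'  n11⇒n12  ** P2@[0:4]
[5] read 'e'  n12⇒n3 (fail-walked)  ** P3@[5:5]
[6] read 'e'  n3⇒n3 (fail-walked)  ** P3@[6:6]
[7] read 'a'  n3⇒n4
[8] read 'e'  n4⇒n5  ** P3@[8:8]
[9] read 'a'  n5⇒n6
[10] read 'c'  n6⇒n7
[11] read 'd'  n7⇒n8  ** P0@[10:11],P1@[6:11]
[12] read 'd'  n8⇒n13 (fail-walked)
[13] read 'b'  n13⇒n14
[14] read 'b'  n14⇒n15
[15] read 'd'  n15⇒n16
[16] read 'c'  n16⇒n17  ** P4@[12:16],P5@[14:16]
[17] read 'e'  n17⇒n3 (fail-walked)  ** P3@[17:17]
[18] read 'a'  n3⇒n4
[19] read 'e'  n4⇒n5  ** P3@[19:19]
[20] read 'a'  n5⇒n6
[21] read 'c'  n6⇒n7
[22] read 'd'  n7⇒n8  ** P0@[21:22],P1@[17:22]
[23] read 'd'  n8⇒n13 (fail-walked)
[24] read 'b'  n13⇒n14
[25] read 'b'  n14⇒n15
[26] read 'd'  n15⇒n16
[27] read 'c'  n16⇒n17  ** P4@[23:27],P5@[25:27]
[28] read 'b'  n17⇒n18 (fail-walked)
[29] read 'd'  n18⇒n19
[30] read 'c'  n19⇒n20  ** P5@[28:30]
[31] read 'c'  n20⇒n1 (fail-walked)
[32] read 'd'  n1⇒n2  ** P0@[31:32]
[33] read 'a'  n2⇒n0 (fail-walked)
[34] read 'e'  n0⇒n3  ** P3@[34:34]
[35] read 'b'  n3⇒n18 (fail-walked)
[36] read 'a'  n18⇒n0 (fail-walked)
[37] read 'b'  n0⇒n18
[38] read 'e'  n18⇒n3 (fail-walked)  ** P3@[38:38]
[39] read 'e'  n3⇒n3 (fail-walked)  ** P3@[39:39]
[40] read 'b'  n3⇒n18 (fail-walked)
[41] read 'b'  n18⇒n18 (fail-walked)
[42] read 'c'  n18⇒n1 (fail-walked)
[43] read 'a'  n1⇒n0 (fail-walked)
[44] read 'e'  n0⇒n3  ** P3@[44:44]
[45] read 'a'  n3⇒n4
[46] read 'e'  n4⇒n5  ** P3@[46:46]
[47] read 'a'  n5⇒n6
[48] read 'c'  n6⇒n7
[49] read 'd'  n7⇒n8  ** P0@[48:49],P1@[44:49]
[50] read 'e'  n8⇒n3 (fail-walked)  ** P3@[50:50]
[51] read 'e'  n3⇒n3 (fail-walked)  ** P3@[51:51]
[52] read 'e'  n3⇒n3 (fail-walked)  ** P3@[52:52]
[53] read 'c'  n3⇒n9
[54] read 'd'  n9⇒n10  ** P0@[53:54]
[55] read 'd'  n10⇒n11
[56] read 'd'  n11⇒n12  ** P2@[52:56]
[57] read 'b'  n12⇒n14 (fail-walked)
[58] read 'c'  n14⇒n1 (fail-walked)
[59] read 'd'  n1⇒n2  ** P0@[58:59]
[60] read 'a'  n2⇒n0 (fail-walked)
[61] read 'e'  n0⇒n3  ** P3@[61:61]
[62] read 'a'  n3⇒n4
[63] read 'b'  n4⇒n18 (fail-walked)
[64] read 'e'  n18⇒n3 (fail-walked)  ** P3@[64:64]
[65] read 'b'  n3⇒n18 (fail-walked)
[66] read 'e'  n18⇒n3 (fail-walked)  ** P3@[66:66]
[67] read 'e'  n3⇒n3 (fail-walked)  ** P3@[67:67]
[68] read 'd'  n3⇒n13 (fail-walked)
[69] read 'b'  n13⇒n14
[70] read 'b'  n14⇒n15
[71] read 'd'  n15⇒n16
[72] read 'c'  n16⇒n17  ** P4@[68:72],P5@[70:72]
[73] read 'b'  n17⇒n18 (fail-walked)
[74] read 'e'  n18⇒n3 (fail-walked)  ** P3@[74:74]
[75] read 'c'  n3⇒n9
[76] read 'd'  n9⇒n10  ** P0@[75:76]
[77] read 'd'  n10⇒n11
[78] read 'd'  n11⇒n12  ** P2@[74:78]

Matches: [[0,3],[2,0],[4,2],[5,3],[6,3],[8,3],[11,0],[11,1],[16,4],[16,5],[17,3],[19,3],[22,0],[22,1],[27,4],[27,5],[30,5],[32,0],[34,3],[38,3],[39,3],[44,3],[46,3],[49,0],[49,1],[50,3],[51,3],[52,3],[54,0],[56,2],[59,0],[61,3],[64,3],[66,3],[67,3],[72,4],[72,5],[74,3],[76,0],[78,2]]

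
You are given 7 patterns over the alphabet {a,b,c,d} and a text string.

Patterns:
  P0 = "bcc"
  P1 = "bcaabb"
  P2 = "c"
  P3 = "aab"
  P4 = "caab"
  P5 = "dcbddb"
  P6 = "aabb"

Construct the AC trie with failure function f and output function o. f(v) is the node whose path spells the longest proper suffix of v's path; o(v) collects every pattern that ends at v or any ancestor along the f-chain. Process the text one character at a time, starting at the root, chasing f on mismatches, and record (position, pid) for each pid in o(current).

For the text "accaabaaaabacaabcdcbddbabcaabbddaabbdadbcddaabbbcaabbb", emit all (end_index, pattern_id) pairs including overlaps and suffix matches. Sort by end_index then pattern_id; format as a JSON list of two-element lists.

Build:
Trie nodes:
  0='ε' goto a→9 b→1 c→8 d→15
  1='b' goto c→2
  2='bc' goto a→4 c→3
  3='bcc' goto ·  [P0 ends]
  4='bca' goto a→5
  5='bcaa' goto b→6
  6='bcaab' goto b→7
  7='bcaabb' goto ·  [P1 ends]
  8='c' goto a→12  [P2 ends]
  9='a' goto a→10
  10='aa' goto b→11
  11='aab' goto b→21  [P3 ends]
  12='ca' goto a→13
  13='caa' goto b→14
  14='caab' goto ·  [P4 ends]
  15='d' goto c→16
  16='dc' goto b→17
  17='dcb' goto d→18
  18='dcbd' goto d→19
  19='dcbdd' goto b→20
  20='dcbddb' goto ·  [P5 ends]
  21='aabb' goto ·  [P6 ends]

Failure links (BFS by depth):
  fail(1) 'b': from fail(0)=0 chase 'b': 0 ⇒ 0;  out=∅∪out(0)=∅
  fail(8) 'c': from fail(0)=0 chase 'c': 0 ⇒ 0;  out={2}∪out(0)={2}
  fail(9) 'a': from fail(0)=0 chase 'a': 0 ⇒ 0;  out=∅∪out(0)=∅
  fail(15) 'd': from fail(0)=0 chase 'd': 0 ⇒ 0;  out=∅∪out(0)=∅
  fail(2) 'bc': from fail(1)=0 chase 'c': 0 ⇒ 8;  out=∅∪out(8)={2}
  fail(10) 'aa': from fail(9)=0 chase 'a': 0 ⇒ 9;  out=∅∪out(9)=∅
  fail(12) 'ca': from fail(8)=0 chase 'a': 0 ⇒ 9;  out=∅∪out(9)=∅
  fail(16) 'dc': from fail(15)=0 chase 'c': 0 ⇒ 8;  out=∅∪out(8)={2}
  fail(3) 'bcc': from fail(2)=8 chase 'c': 8→0 ⇒ 8;  out={0}∪out(8)={0,2}
  fail(4) 'bca': from fail(2)=8 chase 'a': 8 ⇒ 12;  out=∅∪out(12)=∅
  fail(11) 'aab': from fail(10)=9 chase 'b': 9→0 ⇒ 1;  out={3}∪out(1)={3}
  fail(13) 'caa': from fail(12)=9 chase 'a': 9 ⇒ 10;  out=∅∪out(10)=∅
  fail(17) 'dcb': from fail(16)=8 chase 'b': 8→0 ⇒ 1;  out=∅∪out(1)=∅
  fail(5) 'bcaa': from fail(4)=12 chase 'a': 12 ⇒ 13;  out=∅∪out(13)=∅
  fail(14) 'caab': from fail(13)=10 chase 'b': 10 ⇒ 11;  out={4}∪out(11)={3,4}
  fail(18) 'dcbd': from fail(17)=1 chase 'd': 1→0 ⇒ 15;  out=∅∪out(15)=∅
  fail(21) 'aabb': from fail(11)=1 chase 'b': 1→0 ⇒ 1;  out={6}∪out(1)={6}
  fail(6) 'bcaab': from fail(5)=13 chase 'b': 13 ⇒ 14;  out=∅∪out(14)={3,4}
  fail(19) 'dcbdd': from fail(18)=15 chase 'd': 15→0 ⇒ 15;  out=∅∪out(15)=∅
  fail(7) 'bcaabb': from fail(6)=14 chase 'b': 14→11 ⇒ 21;  out={1}∪out(21)={1,6}
  fail(20) 'dcbddb': from fail(19)=15 chase 'b': 15→0 ⇒ 1;  out={5}∪out(1)={5}

Scan:
i=0 'a': node 0→9
i=1 'c': node 9→8 ·f  → match P2@[1:1]
i=2 'c': node 8→8 ·f  → match P2@[2:2]
i=3 'a': node 8→12
i=4 'a': node 12→13
i=5 'b': node 13→14  → match P3@[3:5],P4@[2:5]
i=6 'a': node 14→9 ·f
i=7 'a': node 9→10
i=8 'a': node 10→10 ·f
i=9 'a': node 10→10 ·f
i=10 'b': node 10→11  → match P3@[8:10]
i=11 'a': node 11→9 ·f
i=12 'c': node 9→8 ·f  → match P2@[12:12]
i=13 'a': node 8→12
i=14 'a': node 12→13
i=15 'b': node 13→14  → match P3@[13:15],P4@[12:15]
i=16 'c': node 14→2 ·f  → match P2@[16:16]
i=17 'd': node 2→15 ·f
i=18 'c': node 15→16  → match P2@[18:18]
i=19 'b': node 16→17
i=20 'd': node 17→18
i=21 'd': node 18→19
i=22 'b': node 19→20  → match P5@[17:22]
i=23 'a': node 20→9 ·f
i=24 'b': node 9→1 ·f
i=25 'c': node 1→2  → match P2@[25:25]
i=26 'a': node 2→4
i=27 'a': node 4→5
i=28 'b': node 5→6  → match P3@[26:28],P4@[25:28]
i=29 'b': node 6→7  → match P1@[24:29],P6@[26:29]
i=30 'd': node 7→15 ·f
i=31 'd': node 15→15 ·f
i=32 'a': node 15→9 ·f
i=33 'a': node 9→10
i=34 'b': node 10→11  → match P3@[32:34]
i=35 'b': node 11→21  → match P6@[32:35]
i=36 'd': node 21→15 ·f
i=37 'a': node 15→9 ·f
i=38 'd': node 9→15 ·f
i=39 'b': node 15→1 ·f
i=40 'c': node 1→2  → match P2@[40:40]
i=41 'd': node 2→15 ·f
i=42 'd': node 15→15 ·f
i=43 'a': node 15→9 ·f
i=44 'a': node 9→10
i=45 'b': node 10→11  → match P3@[43:45]
i=46 'b': node 11→21  → match P6@[43:46]
i=47 'b': node 21→1 ·f
i=48 'c': node 1→2  → match P2@[48:48]
i=49 'a': node 2→4
i=50 'a': node 4→5
i=51 'b': node 5→6  → match P3@[49:51],P4@[48:51]
i=52 'b': node 6→7  → match P1@[47:52],P6@[49:52]
i=53 'b': node 7→1 ·f

All matches (sorted): [[1,2],[2,2],[5,3],[5,4],[10,3],[12,2],[15,3],[15,4],[16,2],[18,2],[22,5],[25,2],[28,3],[28,4],[29,1],[29,6],[34,3],[35,6],[40,2],[45,3],[46,6],[48,2],[51,3],[51,4],[52,1],[52,6]]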